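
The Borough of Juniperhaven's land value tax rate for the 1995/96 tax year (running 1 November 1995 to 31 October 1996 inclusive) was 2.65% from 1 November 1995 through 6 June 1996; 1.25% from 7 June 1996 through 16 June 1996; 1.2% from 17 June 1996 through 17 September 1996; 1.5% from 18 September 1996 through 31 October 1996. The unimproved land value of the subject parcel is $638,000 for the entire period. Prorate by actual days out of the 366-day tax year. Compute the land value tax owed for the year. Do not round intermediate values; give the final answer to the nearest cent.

1 November 1995 – 6 June 1996: 219 days at 2.65% → $638,000 × 2.65% × 219/366 = $10,116.4836
7 June – 16 June 1996: 10 days at 1.25% → $638,000 × 1.25% × 10/366 = $217.8962
17 June – 17 September 1996: 93 days at 1.2% → $638,000 × 1.2% × 93/366 = $1,945.3770
18 September – 31 October 1996: 44 days at 1.5% → $638,000 × 1.5% × 44/366 = $1,150.4918
Total = $13,430.2486

$13,430.25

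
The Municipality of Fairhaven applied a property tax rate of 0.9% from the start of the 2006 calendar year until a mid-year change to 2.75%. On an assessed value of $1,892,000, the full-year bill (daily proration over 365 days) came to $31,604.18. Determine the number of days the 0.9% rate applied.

213 days

Let d = days at the first rate; then 365 − d days at the second rate.
$1,892,000 × [0.9%·d + 2.75%·(365−d)] / 365 = $31,604.18
Solving gives d = 213, so the new rate took effect on 2 August 2006.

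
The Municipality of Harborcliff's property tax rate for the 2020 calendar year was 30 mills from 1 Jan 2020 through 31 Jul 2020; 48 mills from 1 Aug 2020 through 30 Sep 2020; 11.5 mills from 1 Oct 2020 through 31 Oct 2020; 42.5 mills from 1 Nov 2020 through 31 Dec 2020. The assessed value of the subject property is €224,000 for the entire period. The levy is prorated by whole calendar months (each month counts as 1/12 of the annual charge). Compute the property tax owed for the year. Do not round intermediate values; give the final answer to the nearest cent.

€7,513.33

1 Jan – 31 Jul 2020: 7 months at 30 mills → €224,000 × 3% × 7/12 = €3,920.0000
1 Aug – 30 Sep 2020: 2 months at 48 mills → €224,000 × 4.8% × 2/12 = €1,792.0000
1 Oct – 31 Oct 2020: 1 month at 11.5 mills → €224,000 × 1.15% × 1/12 = €214.6667
1 Nov – 31 Dec 2020: 2 months at 42.5 mills → €224,000 × 4.25% × 2/12 = €1,586.6667
Total = €7,513.3333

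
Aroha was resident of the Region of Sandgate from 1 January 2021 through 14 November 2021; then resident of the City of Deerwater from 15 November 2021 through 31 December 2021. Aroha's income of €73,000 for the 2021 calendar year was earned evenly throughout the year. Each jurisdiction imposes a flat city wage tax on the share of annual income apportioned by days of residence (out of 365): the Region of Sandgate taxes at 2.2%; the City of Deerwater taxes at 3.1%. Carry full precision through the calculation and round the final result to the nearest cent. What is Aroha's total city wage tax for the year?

The Region of Sandgate, 1 January – 14 November 2021: 318 days → €73,000 × 2.2% × 318/365 = €1,399.2000
The City of Deerwater, 15 November – 31 December 2021: 47 days → €73,000 × 3.1% × 47/365 = €291.4000
Total = €1,690.6000

€1,690.60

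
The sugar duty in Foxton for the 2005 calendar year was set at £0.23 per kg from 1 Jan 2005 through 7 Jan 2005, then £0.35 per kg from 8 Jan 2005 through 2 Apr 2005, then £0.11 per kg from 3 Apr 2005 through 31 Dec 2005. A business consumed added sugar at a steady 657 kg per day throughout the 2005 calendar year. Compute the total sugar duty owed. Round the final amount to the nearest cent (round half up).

£40333.23

1 Jan – 7 Jan 2005: 7 days × 657 kg/day = 4,599 kg at £0.23/kg → £1057.77
8 Jan – 2 Apr 2005: 85 days × 657 kg/day = 55,845 kg at £0.35/kg → £19545.75
3 Apr – 31 Dec 2005: 273 days × 657 kg/day = 179,361 kg at £0.11/kg → £19729.71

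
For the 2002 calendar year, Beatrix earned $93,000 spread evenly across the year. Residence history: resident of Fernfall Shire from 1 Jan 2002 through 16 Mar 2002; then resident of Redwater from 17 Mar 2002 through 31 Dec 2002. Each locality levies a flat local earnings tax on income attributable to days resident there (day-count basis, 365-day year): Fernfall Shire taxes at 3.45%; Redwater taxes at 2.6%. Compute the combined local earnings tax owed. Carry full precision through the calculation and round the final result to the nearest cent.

$2,580.43

Fernfall Shire, 1 Jan – 16 Mar 2002: 75 days → $93,000 × 3.45% × 75/365 = $659.2808
Redwater, 17 Mar – 31 Dec 2002: 290 days → $93,000 × 2.6% × 290/365 = $1,921.1507
Total = $2,580.4315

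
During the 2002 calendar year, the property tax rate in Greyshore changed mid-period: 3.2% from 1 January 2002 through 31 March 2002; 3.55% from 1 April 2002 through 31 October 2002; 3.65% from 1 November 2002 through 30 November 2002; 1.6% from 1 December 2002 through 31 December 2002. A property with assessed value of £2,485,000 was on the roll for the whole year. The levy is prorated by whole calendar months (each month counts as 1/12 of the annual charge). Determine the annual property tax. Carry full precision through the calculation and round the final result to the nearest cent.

£82,212.08

1 January – 31 March 2002: 3 months at 3.2% → £2,485,000 × 3.2% × 3/12 = £19,880.0000
1 April – 31 October 2002: 7 months at 3.55% → £2,485,000 × 3.55% × 7/12 = £51,460.2083
1 November – 30 November 2002: 1 month at 3.65% → £2,485,000 × 3.65% × 1/12 = £7,558.5417
1 December – 31 December 2002: 1 month at 1.6% → £2,485,000 × 1.6% × 1/12 = £3,313.3333
Total = £82,212.0833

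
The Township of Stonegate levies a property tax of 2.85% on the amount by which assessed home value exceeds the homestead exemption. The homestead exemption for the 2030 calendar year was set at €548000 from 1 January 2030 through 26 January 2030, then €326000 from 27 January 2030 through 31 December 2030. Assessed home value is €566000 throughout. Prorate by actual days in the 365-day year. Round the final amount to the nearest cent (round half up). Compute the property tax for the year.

1 January – 26 January 2030: 26 days, exemption €548000 → (€566000 − €548000) × 2.85% × 26/365 = €36.5425
27 January – 31 December 2030: 339 days, exemption €326000 → (€566000 − €326000) × 2.85% × 339/365 = €6352.7671
Total = €6389.3096

€6389.31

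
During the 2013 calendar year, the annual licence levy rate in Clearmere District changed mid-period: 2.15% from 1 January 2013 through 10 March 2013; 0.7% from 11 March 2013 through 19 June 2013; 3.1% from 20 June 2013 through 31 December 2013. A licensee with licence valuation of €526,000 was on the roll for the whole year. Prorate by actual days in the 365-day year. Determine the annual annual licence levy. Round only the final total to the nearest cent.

1 January – 10 March 2013: 69 days at 2.15% → €526,000 × 2.15% × 69/365 = €2,137.8658
11 March – 19 June 2013: 101 days at 0.7% → €526,000 × 0.7% × 101/365 = €1,018.8548
20 June – 31 December 2013: 195 days at 3.1% → €526,000 × 3.1% × 195/365 = €8,711.4247
Total = €11,868.1452

€11,868.15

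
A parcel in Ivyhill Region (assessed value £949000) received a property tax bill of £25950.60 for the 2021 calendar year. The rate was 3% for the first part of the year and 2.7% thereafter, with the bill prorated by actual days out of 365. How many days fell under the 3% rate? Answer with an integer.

42 days

Let d = days at the first rate; then 365 − d days at the second rate.
£949000 × [3%·d + 2.7%·(365−d)] / 365 = £25950.60
Solving gives d = 42, so the new rate took effect on 12 Feb 2021.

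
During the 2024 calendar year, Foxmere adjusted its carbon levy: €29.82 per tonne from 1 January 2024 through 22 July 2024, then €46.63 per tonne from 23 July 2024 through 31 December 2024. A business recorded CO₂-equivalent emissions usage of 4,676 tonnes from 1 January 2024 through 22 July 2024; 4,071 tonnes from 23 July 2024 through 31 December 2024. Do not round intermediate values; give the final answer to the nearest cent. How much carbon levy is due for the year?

€329,269.05

1 January – 22 July 2024: 4,676 tonnes at €29.82/tonne → €139,438.32
23 July – 31 December 2024: 4,071 tonnes at €46.63/tonne → €189,830.73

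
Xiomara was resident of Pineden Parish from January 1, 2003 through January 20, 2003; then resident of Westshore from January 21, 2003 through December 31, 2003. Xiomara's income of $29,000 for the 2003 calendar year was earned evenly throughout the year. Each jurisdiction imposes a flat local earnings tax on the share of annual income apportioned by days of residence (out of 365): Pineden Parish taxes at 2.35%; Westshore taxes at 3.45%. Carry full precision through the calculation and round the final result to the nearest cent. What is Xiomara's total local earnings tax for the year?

$983.02

Pineden Parish, January 1 – January 20, 2003: 20 days → $29,000 × 2.35% × 20/365 = $37.3425
Westshore, January 21 – December 31, 2003: 345 days → $29,000 × 3.45% × 345/365 = $945.6781
Total = $983.0205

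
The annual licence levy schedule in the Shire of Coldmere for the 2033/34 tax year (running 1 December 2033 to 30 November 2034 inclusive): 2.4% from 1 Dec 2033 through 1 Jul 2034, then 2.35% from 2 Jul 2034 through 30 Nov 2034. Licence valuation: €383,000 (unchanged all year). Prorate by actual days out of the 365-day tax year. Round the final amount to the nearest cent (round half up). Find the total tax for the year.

1 Dec 2033 – 1 Jul 2034: 213 days at 2.4% → €383,000 × 2.4% × 213/365 = €5,364.0986
2 Jul – 30 Nov 2034: 152 days at 2.35% → €383,000 × 2.35% × 152/365 = €3,748.1534
Total = €9,112.2521

€9,112.25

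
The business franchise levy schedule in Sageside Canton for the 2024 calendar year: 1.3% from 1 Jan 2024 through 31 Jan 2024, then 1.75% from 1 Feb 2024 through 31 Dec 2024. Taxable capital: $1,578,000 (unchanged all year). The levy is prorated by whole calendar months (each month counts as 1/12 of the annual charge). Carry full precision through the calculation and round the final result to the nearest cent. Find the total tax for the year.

$27,023.25

1 Jan – 31 Jan 2024: 1 month at 1.3% → $1,578,000 × 1.3% × 1/12 = $1,709.5000
1 Feb – 31 Dec 2024: 11 months at 1.75% → $1,578,000 × 1.75% × 11/12 = $25,313.7500
Total = $27,023.2500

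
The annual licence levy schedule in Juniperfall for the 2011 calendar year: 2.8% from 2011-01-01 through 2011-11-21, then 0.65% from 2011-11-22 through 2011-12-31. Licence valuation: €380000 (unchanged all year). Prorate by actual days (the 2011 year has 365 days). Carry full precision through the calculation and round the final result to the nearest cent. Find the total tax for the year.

2011-01-01 to 2011-11-21: 325 days at 2.8% → €380000 × 2.8% × 325/365 = €9473.9726
2011-11-22 to 2011-12-31: 40 days at 0.65% → €380000 × 0.65% × 40/365 = €270.6849
Total = €9744.6575

€9744.66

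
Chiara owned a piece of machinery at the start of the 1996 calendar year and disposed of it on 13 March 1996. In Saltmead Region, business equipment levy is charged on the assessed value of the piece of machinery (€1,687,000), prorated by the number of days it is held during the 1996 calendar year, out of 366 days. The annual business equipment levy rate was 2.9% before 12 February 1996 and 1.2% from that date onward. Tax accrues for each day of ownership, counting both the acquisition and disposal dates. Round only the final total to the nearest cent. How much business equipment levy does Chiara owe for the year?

€7,328.77

1 January – 11 February 1996: 42 days at 2.9% → €1,687,000 × 2.9% × 42/366 = €5,614.1148
12 February – 13 March 1996: 31 days at 1.2% → €1,687,000 × 1.2% × 31/366 = €1,714.6557
Total = €7,328.7705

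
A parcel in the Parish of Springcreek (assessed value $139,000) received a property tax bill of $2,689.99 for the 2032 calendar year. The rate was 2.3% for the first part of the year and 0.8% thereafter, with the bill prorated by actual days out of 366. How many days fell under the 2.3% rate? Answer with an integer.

277 days

Let d = days at the first rate; then 366 − d days at the second rate.
$139,000 × [2.3%·d + 0.8%·(366−d)] / 366 = $2,689.99
Solving gives d = 277, so the new rate took effect on 4 Oct 2032.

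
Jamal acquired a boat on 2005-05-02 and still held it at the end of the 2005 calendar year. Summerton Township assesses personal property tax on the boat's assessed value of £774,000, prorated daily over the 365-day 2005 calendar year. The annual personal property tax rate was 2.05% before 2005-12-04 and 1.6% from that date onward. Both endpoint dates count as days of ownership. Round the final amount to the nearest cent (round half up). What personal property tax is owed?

£10,339.79

2005-05-02 to 2005-12-03: 216 days at 2.05% → £774,000 × 2.05% × 216/365 = £9,389.7863
2005-12-04 to 2005-12-31: 28 days at 1.6% → £774,000 × 1.6% × 28/365 = £950.0055
Total = £10,339.7918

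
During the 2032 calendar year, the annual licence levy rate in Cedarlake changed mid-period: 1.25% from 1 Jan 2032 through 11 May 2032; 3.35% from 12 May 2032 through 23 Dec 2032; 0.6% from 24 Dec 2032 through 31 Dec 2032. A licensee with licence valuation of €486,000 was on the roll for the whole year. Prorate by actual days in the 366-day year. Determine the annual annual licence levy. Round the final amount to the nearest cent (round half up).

€12,308.02

1 Jan – 11 May 2032: 132 days at 1.25% → €486,000 × 1.25% × 132/366 = €2,190.9836
12 May – 23 Dec 2032: 226 days at 3.35% → €486,000 × 3.35% × 226/366 = €10,053.2951
24 Dec – 31 Dec 2032: 8 days at 0.6% → €486,000 × 0.6% × 8/366 = €63.7377
Total = €12,308.0164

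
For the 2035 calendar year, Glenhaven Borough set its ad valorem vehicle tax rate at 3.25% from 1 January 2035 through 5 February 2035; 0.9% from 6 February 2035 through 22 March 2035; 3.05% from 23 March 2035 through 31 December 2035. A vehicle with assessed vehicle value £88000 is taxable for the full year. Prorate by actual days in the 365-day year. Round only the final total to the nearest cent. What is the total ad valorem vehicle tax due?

1 January – 5 February 2035: 36 days at 3.25% → £88000 × 3.25% × 36/365 = £282.0822
6 February – 22 March 2035: 45 days at 0.9% → £88000 × 0.9% × 45/365 = £97.6438
23 March – 31 December 2035: 284 days at 3.05% → £88000 × 3.05% × 284/365 = £2088.3726
Total = £2468.0986

£2468.10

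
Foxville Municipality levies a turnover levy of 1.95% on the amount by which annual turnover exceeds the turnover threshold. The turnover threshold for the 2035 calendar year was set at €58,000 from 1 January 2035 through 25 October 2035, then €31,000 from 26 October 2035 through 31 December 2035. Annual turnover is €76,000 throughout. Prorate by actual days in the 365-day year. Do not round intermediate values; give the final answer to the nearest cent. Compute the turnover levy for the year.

€447.65

1 January – 25 October 2035: 298 days, exemption €58,000 → (€76,000 − €58,000) × 1.95% × 298/365 = €286.5699
26 October – 31 December 2035: 67 days, exemption €31,000 → (€76,000 − €31,000) × 1.95% × 67/365 = €161.0753
Total = €447.6452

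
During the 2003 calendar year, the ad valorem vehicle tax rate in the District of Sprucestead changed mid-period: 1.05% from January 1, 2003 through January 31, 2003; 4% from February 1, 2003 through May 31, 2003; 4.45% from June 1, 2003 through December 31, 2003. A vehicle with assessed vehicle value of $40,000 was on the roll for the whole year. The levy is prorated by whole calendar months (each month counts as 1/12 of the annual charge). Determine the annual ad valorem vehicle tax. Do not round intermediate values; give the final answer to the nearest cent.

January 1 – January 31, 2003: 1 month at 1.05% → $40,000 × 1.05% × 1/12 = $35.0000
February 1 – May 31, 2003: 4 months at 4% → $40,000 × 4% × 4/12 = $533.3333
June 1 – December 31, 2003: 7 months at 4.45% → $40,000 × 4.45% × 7/12 = $1,038.3333
Total = $1,606.6667

$1,606.67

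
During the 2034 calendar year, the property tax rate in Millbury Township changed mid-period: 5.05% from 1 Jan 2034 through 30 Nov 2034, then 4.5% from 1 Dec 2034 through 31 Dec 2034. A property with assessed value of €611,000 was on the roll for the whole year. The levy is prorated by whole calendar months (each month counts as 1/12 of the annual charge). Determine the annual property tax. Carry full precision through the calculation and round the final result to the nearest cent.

€30,575.46

1 Jan – 30 Nov 2034: 11 months at 5.05% → €611,000 × 5.05% × 11/12 = €28,284.2083
1 Dec – 31 Dec 2034: 1 month at 4.5% → €611,000 × 4.5% × 1/12 = €2,291.2500
Total = €30,575.4583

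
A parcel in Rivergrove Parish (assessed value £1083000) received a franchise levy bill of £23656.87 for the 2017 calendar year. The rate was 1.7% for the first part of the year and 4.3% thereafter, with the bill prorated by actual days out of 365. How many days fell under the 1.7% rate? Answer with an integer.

297 days

Let d = days at the first rate; then 365 − d days at the second rate.
£1083000 × [1.7%·d + 4.3%·(365−d)] / 365 = £23656.87
Solving gives d = 297, so the new rate took effect on October 25, 2017.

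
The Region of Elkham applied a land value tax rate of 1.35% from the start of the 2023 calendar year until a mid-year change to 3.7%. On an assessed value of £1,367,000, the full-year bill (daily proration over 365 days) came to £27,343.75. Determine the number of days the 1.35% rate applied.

264 days

Let d = days at the first rate; then 365 − d days at the second rate.
£1,367,000 × [1.35%·d + 3.7%·(365−d)] / 365 = £27,343.75
Solving gives d = 264, so the new rate took effect on 22 Sep 2023.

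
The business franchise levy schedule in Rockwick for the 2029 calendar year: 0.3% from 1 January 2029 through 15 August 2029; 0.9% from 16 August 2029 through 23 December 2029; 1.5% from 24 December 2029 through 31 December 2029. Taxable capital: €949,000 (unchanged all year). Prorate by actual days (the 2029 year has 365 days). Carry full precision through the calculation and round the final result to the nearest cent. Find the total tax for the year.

1 January – 15 August 2029: 227 days at 0.3% → €949,000 × 0.3% × 227/365 = €1,770.6000
16 August – 23 December 2029: 130 days at 0.9% → €949,000 × 0.9% × 130/365 = €3,042.0000
24 December – 31 December 2029: 8 days at 1.5% → €949,000 × 1.5% × 8/365 = €312.0000
Total = €5,124.6000

€5,124.60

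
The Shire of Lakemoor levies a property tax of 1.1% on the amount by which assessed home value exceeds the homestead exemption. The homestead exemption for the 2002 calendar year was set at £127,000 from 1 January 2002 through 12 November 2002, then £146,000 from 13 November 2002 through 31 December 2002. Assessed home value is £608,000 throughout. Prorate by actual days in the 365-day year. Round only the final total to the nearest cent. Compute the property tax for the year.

£5,262.94

1 January – 12 November 2002: 316 days, exemption £127,000 → (£608,000 − £127,000) × 1.1% × 316/365 = £4,580.7014
13 November – 31 December 2002: 49 days, exemption £146,000 → (£608,000 − £146,000) × 1.1% × 49/365 = £682.2411
Total = £5,262.9425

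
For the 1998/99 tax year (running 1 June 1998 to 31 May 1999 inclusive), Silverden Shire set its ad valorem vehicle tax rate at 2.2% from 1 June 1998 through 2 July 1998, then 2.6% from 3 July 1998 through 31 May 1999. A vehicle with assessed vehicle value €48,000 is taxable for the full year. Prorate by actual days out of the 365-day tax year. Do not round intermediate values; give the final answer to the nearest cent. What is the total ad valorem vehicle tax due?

€1,231.17

1 June – 2 July 1998: 32 days at 2.2% → €48,000 × 2.2% × 32/365 = €92.5808
3 July 1998 – 31 May 1999: 333 days at 2.6% → €48,000 × 2.6% × 333/365 = €1,138.5863
Total = €1,231.1671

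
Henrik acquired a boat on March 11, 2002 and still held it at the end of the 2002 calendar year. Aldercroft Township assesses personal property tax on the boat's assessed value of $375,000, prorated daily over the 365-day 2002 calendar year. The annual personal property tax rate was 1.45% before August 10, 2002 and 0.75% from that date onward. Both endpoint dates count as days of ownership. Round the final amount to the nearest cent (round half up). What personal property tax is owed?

$3,373.97

March 11 – August 9, 2002: 152 days at 1.45% → $375,000 × 1.45% × 152/365 = $2,264.3836
August 10 – December 31, 2002: 144 days at 0.75% → $375,000 × 0.75% × 144/365 = $1,109.5890
Total = $3,373.9726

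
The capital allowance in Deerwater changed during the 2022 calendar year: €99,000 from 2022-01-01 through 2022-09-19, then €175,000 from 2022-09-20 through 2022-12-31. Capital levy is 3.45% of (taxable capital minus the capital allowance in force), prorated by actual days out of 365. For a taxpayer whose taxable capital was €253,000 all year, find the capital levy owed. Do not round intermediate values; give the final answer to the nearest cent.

2022-01-01 to 2022-09-19: 262 days, exemption €99,000 → (€253,000 − €99,000) × 3.45% × 262/365 = €3,813.7151
2022-09-20 to 2022-12-31: 103 days, exemption €175,000 → (€253,000 − €175,000) × 3.45% × 103/365 = €759.3781
Total = €4,573.0932

€4,573.09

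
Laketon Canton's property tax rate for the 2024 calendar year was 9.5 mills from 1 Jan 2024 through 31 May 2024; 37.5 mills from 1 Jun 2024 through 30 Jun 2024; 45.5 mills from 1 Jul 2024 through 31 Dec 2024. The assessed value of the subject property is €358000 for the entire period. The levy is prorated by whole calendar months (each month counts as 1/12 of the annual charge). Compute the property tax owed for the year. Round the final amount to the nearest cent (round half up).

€10680.33

1 Jan – 31 May 2024: 5 months at 9.5 mills → €358000 × 0.95% × 5/12 = €1417.0833
1 Jun – 30 Jun 2024: 1 month at 37.5 mills → €358000 × 3.75% × 1/12 = €1118.7500
1 Jul – 31 Dec 2024: 6 months at 45.5 mills → €358000 × 4.55% × 6/12 = €8144.5000
Total = €10680.3333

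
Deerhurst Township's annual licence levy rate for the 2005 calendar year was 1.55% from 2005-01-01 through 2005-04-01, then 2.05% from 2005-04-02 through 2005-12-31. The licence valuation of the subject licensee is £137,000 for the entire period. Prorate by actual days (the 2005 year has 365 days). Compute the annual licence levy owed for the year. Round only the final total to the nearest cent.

2005-01-01 to 2005-04-01: 91 days at 1.55% → £137,000 × 1.55% × 91/365 = £529.4205
2005-04-02 to 2005-12-31: 274 days at 2.05% → £137,000 × 2.05% × 274/365 = £2,108.2986
Total = £2,637.7192

£2,637.72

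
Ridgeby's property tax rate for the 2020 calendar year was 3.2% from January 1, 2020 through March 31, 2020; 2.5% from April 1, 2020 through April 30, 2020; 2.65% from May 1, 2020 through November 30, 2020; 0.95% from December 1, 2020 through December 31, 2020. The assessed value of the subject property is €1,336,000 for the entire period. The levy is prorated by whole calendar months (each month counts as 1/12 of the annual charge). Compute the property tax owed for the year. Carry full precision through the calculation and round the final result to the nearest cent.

€35,181.33

January 1 – March 31, 2020: 3 months at 3.2% → €1,336,000 × 3.2% × 3/12 = €10,688.0000
April 1 – April 30, 2020: 1 month at 2.5% → €1,336,000 × 2.5% × 1/12 = €2,783.3333
May 1 – November 30, 2020: 7 months at 2.65% → €1,336,000 × 2.65% × 7/12 = €20,652.3333
December 1 – December 31, 2020: 1 month at 0.95% → €1,336,000 × 0.95% × 1/12 = €1,057.6667
Total = €35,181.3333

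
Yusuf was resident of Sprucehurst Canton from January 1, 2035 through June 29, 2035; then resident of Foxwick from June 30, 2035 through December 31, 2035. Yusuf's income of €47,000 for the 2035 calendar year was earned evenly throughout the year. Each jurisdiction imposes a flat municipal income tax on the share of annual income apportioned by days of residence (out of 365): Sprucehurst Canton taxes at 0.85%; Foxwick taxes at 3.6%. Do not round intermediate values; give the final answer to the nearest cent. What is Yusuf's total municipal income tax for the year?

Sprucehurst Canton, January 1 – June 29, 2035: 180 days → €47,000 × 0.85% × 180/365 = €197.0137
Foxwick, June 30 – December 31, 2035: 185 days → €47,000 × 3.6% × 185/365 = €857.5890
Total = €1,054.6027

€1,054.60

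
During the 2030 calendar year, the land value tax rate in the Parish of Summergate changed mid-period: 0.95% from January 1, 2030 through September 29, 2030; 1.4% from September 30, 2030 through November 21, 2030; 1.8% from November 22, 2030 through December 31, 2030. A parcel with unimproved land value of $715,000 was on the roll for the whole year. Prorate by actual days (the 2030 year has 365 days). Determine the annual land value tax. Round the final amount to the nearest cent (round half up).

January 1 – September 29, 2030: 272 days at 0.95% → $715,000 × 0.95% × 272/365 = $5,061.8082
September 30 – November 21, 2030: 53 days at 1.4% → $715,000 × 1.4% × 53/365 = $1,453.5068
November 22 – December 31, 2030: 40 days at 1.8% → $715,000 × 1.8% × 40/365 = $1,410.4110
Total = $7,925.7260

$7,925.73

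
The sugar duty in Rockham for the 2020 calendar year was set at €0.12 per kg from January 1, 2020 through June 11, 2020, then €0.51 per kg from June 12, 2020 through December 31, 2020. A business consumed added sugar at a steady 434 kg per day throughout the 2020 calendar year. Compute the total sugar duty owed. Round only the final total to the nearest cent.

€53,421.06

January 1 – June 11, 2020: 163 days × 434 kg/day = 70,742 kg at €0.12/kg → €8,489.04
June 12 – December 31, 2020: 203 days × 434 kg/day = 88,102 kg at €0.51/kg → €44,932.02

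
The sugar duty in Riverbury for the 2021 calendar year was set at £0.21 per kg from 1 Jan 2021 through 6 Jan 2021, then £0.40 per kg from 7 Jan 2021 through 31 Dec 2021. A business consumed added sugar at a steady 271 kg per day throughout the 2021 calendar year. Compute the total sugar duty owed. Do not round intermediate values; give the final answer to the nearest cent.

£39,257.06

1 Jan – 6 Jan 2021: 6 days × 271 kg/day = 1,626 kg at £0.21/kg → £341.46
7 Jan – 31 Dec 2021: 359 days × 271 kg/day = 97,289 kg at £0.40/kg → £38,915.60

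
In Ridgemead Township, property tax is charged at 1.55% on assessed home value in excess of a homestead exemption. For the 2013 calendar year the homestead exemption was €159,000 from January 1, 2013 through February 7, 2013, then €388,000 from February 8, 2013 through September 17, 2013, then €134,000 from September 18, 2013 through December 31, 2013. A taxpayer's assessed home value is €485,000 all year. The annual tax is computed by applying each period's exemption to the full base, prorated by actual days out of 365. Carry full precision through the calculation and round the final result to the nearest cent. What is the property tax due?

€3,005.60

January 1 – February 7, 2013: 38 days, exemption €159,000 → (€485,000 − €159,000) × 1.55% × 38/365 = €526.0658
February 8 – September 17, 2013: 222 days, exemption €388,000 → (€485,000 − €388,000) × 1.55% × 222/365 = €914.4575
September 18 – December 31, 2013: 105 days, exemption €134,000 → (€485,000 − €134,000) × 1.55% × 105/365 = €1,565.0753
Total = €3,005.5986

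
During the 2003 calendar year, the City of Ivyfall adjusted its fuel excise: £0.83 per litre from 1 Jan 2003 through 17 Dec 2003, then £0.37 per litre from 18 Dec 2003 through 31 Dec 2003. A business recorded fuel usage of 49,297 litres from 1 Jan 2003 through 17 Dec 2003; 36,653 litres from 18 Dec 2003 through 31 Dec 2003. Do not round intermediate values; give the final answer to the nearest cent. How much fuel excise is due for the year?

1 Jan – 17 Dec 2003: 49,297 litres at £0.83/litre → £40,916.51
18 Dec – 31 Dec 2003: 36,653 litres at £0.37/litre → £13,561.61

£54,478.12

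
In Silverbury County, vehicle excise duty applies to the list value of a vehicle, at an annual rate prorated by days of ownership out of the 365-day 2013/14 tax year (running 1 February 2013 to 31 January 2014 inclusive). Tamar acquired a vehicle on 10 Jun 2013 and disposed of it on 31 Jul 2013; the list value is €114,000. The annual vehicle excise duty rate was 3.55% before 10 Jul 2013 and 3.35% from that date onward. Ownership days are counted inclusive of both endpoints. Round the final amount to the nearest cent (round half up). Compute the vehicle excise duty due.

€562.82

10 Jun – 9 Jul 2013: 30 days at 3.55% → €114,000 × 3.55% × 30/365 = €332.6301
10 Jul – 31 Jul 2013: 22 days at 3.35% → €114,000 × 3.35% × 22/365 = €230.1863
Total = €562.8164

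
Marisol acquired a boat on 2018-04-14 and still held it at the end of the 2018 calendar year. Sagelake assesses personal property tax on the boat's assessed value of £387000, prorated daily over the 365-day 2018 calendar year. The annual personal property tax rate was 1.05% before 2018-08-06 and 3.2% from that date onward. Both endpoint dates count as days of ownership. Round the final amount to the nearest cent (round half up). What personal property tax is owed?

£6290.61

2018-04-14 to 2018-08-05: 114 days at 1.05% → £387000 × 1.05% × 114/365 = £1269.1479
2018-08-06 to 2018-12-31: 148 days at 3.2% → £387000 × 3.2% × 148/365 = £5021.4575
Total = £6290.6055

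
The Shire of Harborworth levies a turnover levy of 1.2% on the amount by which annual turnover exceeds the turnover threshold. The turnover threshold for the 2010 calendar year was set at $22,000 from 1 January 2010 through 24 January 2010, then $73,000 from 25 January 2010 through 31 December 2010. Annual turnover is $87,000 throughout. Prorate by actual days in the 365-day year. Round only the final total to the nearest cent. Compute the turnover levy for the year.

1 January – 24 January 2010: 24 days, exemption $22,000 → ($87,000 − $22,000) × 1.2% × 24/365 = $51.2877
25 January – 31 December 2010: 341 days, exemption $73,000 → ($87,000 − $73,000) × 1.2% × 341/365 = $156.9534
Total = $208.2411

$208.24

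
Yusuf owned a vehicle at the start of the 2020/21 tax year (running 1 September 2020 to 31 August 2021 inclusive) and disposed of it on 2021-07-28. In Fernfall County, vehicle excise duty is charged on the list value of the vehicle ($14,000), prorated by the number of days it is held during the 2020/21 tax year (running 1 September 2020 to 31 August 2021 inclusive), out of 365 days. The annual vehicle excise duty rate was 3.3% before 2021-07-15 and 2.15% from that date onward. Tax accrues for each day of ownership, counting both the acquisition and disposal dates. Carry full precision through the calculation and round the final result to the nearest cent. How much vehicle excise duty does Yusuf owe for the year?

$412.79

2020-09-01 to 2021-07-14: 317 days at 3.3% → $14,000 × 3.3% × 317/365 = $401.2438
2021-07-15 to 2021-07-28: 14 days at 2.15% → $14,000 × 2.15% × 14/365 = $11.5452
Total = $412.7890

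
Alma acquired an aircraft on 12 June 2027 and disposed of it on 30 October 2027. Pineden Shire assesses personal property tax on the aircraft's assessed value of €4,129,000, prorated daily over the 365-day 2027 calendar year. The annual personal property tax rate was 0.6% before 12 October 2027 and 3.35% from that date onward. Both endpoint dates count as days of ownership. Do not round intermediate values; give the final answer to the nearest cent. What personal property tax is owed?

€15,480.92

12 June – 11 October 2027: 122 days at 0.6% → €4,129,000 × 0.6% × 122/365 = €8,280.6247
12 October – 30 October 2027: 19 days at 3.35% → €4,129,000 × 3.35% × 19/365 = €7,200.2973
Total = €15,480.9219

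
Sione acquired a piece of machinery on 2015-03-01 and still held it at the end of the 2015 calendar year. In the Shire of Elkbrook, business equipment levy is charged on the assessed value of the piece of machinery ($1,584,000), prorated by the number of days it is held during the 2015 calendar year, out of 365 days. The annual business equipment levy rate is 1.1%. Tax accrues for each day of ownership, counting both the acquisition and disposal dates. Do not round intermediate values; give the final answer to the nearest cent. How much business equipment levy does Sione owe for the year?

Days held (2015-03-01 to 2015-12-31): 306 out of 365
Tax = $1,584,000 × 1.1% × 306/365 = $14,607.5178

$14,607.52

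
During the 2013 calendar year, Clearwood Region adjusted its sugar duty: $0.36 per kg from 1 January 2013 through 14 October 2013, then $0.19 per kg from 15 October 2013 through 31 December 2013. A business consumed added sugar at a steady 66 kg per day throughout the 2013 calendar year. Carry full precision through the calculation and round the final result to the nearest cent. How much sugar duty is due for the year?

$7,797.24

1 January – 14 October 2013: 287 days × 66 kg/day = 18,942 kg at $0.36/kg → $6,819.12
15 October – 31 December 2013: 78 days × 66 kg/day = 5,148 kg at $0.19/kg → $978.12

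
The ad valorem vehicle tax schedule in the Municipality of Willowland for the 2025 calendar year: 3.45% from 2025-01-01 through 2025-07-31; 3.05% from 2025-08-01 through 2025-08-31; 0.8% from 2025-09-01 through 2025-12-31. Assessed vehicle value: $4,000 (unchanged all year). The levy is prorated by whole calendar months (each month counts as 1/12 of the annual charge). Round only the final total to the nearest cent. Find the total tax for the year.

2025-01-01 to 2025-07-31: 7 months at 3.45% → $4,000 × 3.45% × 7/12 = $80.5000
2025-08-01 to 2025-08-31: 1 month at 3.05% → $4,000 × 3.05% × 1/12 = $10.1667
2025-09-01 to 2025-12-31: 4 months at 0.8% → $4,000 × 0.8% × 4/12 = $10.6667
Total = $101.3333

$101.33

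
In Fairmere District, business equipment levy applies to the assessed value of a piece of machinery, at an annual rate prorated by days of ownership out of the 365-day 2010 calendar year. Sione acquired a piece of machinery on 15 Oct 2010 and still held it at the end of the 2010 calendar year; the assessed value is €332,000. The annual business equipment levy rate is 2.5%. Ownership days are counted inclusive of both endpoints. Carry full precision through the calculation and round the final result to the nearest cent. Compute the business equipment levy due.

Days held (15 Oct – 31 Dec 2010): 78 out of 365
Tax = €332,000 × 2.5% × 78/365 = €1,773.6986

€1,773.70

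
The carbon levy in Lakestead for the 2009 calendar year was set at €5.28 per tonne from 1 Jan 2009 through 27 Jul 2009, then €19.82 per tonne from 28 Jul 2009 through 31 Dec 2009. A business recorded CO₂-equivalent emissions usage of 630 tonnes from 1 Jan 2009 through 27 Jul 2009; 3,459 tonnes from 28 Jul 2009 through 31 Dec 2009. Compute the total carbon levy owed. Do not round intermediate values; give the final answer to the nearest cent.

€71,883.78

1 Jan – 27 Jul 2009: 630 tonnes at €5.28/tonne → €3,326.40
28 Jul – 31 Dec 2009: 3,459 tonnes at €19.82/tonne → €68,557.38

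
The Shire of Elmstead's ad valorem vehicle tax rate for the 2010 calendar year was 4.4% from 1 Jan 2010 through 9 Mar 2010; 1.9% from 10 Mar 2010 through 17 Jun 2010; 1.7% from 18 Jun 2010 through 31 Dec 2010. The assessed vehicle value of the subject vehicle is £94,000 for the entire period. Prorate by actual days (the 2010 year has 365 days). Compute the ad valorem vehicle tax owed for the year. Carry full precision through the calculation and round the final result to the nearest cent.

£2,122.34

1 Jan – 9 Mar 2010: 68 days at 4.4% → £94,000 × 4.4% × 68/365 = £770.5425
10 Mar – 17 Jun 2010: 100 days at 1.9% → £94,000 × 1.9% × 100/365 = £489.3151
18 Jun – 31 Dec 2010: 197 days at 1.7% → £94,000 × 1.7% × 197/365 = £862.4822
Total = £2,122.3397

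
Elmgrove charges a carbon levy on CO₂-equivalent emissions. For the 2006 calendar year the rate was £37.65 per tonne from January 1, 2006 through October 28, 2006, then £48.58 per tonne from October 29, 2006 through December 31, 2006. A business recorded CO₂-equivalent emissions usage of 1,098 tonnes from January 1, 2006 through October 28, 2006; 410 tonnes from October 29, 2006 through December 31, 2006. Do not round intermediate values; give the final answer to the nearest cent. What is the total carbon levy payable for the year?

January 1 – October 28, 2006: 1,098 tonnes at £37.65/tonne → £41,339.70
October 29 – December 31, 2006: 410 tonnes at £48.58/tonne → £19,917.80

£61,257.50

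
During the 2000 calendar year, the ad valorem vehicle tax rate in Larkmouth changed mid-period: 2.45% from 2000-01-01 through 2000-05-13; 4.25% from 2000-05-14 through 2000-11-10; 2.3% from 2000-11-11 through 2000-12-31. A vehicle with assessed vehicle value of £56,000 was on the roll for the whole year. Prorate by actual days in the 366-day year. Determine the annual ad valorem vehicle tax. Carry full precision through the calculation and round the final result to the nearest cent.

£1,858.79

2000-01-01 to 2000-05-13: 134 days at 2.45% → £56,000 × 2.45% × 134/366 = £502.3169
2000-05-14 to 2000-11-10: 181 days at 4.25% → £56,000 × 4.25% × 181/366 = £1,176.9945
2000-11-11 to 2000-12-31: 51 days at 2.3% → £56,000 × 2.3% × 51/366 = £179.4754
Total = £1,858.7869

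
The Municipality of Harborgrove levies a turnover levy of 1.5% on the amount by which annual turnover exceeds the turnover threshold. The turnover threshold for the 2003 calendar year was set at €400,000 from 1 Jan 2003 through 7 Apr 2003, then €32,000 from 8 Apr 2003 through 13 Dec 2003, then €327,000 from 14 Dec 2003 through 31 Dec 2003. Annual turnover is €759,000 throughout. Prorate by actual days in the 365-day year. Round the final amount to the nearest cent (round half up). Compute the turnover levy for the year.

€9,219.82

1 Jan – 7 Apr 2003: 97 days, exemption €400,000 → (€759,000 − €400,000) × 1.5% × 97/365 = €1,431.0822
8 Apr – 13 Dec 2003: 250 days, exemption €32,000 → (€759,000 − €32,000) × 1.5% × 250/365 = €7,469.1781
14 Dec – 31 Dec 2003: 18 days, exemption €327,000 → (€759,000 − €327,000) × 1.5% × 18/365 = €319.5616
Total = €9,219.8219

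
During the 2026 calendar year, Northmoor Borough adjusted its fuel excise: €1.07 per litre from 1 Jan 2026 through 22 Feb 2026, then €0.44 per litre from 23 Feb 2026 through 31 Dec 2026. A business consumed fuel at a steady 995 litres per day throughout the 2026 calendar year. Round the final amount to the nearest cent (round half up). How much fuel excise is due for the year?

1 Jan – 22 Feb 2026: 53 days × 995 litres/day = 52,735 litres at €1.07/litre → €56426.45
23 Feb – 31 Dec 2026: 312 days × 995 litres/day = 310,440 litres at €0.44/litre → €136593.60

€193020.05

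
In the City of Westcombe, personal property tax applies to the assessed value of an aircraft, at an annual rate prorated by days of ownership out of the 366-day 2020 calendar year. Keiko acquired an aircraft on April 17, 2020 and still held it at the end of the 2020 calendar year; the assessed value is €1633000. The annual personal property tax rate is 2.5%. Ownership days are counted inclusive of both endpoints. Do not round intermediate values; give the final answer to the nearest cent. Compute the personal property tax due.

Days held (April 17 – December 31, 2020): 259 out of 366
Tax = €1633000 × 2.5% × 259/366 = €28889.8224

€28889.82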